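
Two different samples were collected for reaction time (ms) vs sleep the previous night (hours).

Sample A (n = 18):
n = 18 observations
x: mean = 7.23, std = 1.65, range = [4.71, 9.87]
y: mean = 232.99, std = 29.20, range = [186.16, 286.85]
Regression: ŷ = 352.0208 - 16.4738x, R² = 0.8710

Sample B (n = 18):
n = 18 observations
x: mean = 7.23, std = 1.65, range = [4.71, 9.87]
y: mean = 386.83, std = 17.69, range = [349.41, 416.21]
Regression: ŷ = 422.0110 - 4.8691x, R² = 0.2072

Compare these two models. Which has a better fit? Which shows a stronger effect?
Model A has the better fit (R² = 0.8710 vs 0.2072). Model A shows the stronger effect (|β₁| = 16.4738 vs 4.8691).

Model Comparison:

Which explains more variance? (R²)
- Model A: R² = 0.8710 → 87.10% of variance in reaction time explained
- Model B: R² = 0.2072 → 20.72% of variance in reaction time explained
- 0.8710 > 0.2072 → Model A has the better fit

Strength of effect — compare |β₁|:
- Model A: β₁ = -16.4738 → predicted reaction time falls 16.4738 ms per additional hour of sleep
- Model B: β₁ = -4.8691 → predicted reaction time falls 4.8691 ms per additional hour of sleep
- |-16.4738| > |-4.8691| → Model A shows the stronger marginal effect

Notes:
- The two samples could reflect different populations, time periods, or measurement quality.
- A better fit (higher R²) doesn't necessarily mean a more important relationship.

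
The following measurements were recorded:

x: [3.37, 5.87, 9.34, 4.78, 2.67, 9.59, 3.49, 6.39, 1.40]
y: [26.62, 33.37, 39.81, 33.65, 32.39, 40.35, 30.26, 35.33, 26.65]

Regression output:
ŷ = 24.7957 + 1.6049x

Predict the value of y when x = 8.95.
ŷ = 39.1596

Plug x = 8.95 into the fitted line:

ŷ = 24.7957 + 1.6049 × 8.95
ŷ = 24.7957 + 14.3639
ŷ = 39.1596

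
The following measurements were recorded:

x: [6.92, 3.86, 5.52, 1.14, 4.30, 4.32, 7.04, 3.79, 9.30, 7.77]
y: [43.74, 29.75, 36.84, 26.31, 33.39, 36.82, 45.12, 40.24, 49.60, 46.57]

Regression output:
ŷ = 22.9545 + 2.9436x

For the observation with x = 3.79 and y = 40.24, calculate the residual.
Residual = 6.1293

The residual is the difference between the actual value and the predicted value:

Residual = y - ŷ

Step 1: Calculate predicted value
ŷ = 22.9545 + 2.9436 × 3.79
ŷ = 34.1107

Step 2: Calculate residual
Residual = 40.24 - 34.1107
Residual = 6.1293

Sign check: y > ŷ, so the point is above the line and the fit underestimates here.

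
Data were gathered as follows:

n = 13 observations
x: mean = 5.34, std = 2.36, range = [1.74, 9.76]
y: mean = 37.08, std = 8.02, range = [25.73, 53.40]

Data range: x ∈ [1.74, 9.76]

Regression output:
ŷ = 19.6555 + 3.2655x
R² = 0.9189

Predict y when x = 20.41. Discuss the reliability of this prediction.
The equation gives ŷ = 86.3044; however x = 20.41 is 10.65 units above the observed range, so this extrapolated value should not be trusted.

Prediction calculation:
ŷ = 19.6555 + 3.2655 × 20.41
ŷ = 86.3044

Reliability:
- Data range: x ∈ [1.74, 9.76]
- Prediction point: x = 20.41 is 10.65 units above the observed range → this is EXTRAPOLATION, not interpolation

Why that matters here:
- R² describes fit only over the sampled x values; it says nothing about behaviour beyond them
- The standard error of prediction grows with (x − x̄)², and x = 20.41 is far from x̄ = 5.34
- There are no observations near this x to validate the fitted line there

The R² = 0.9189 only validates the fit within [1.74, 9.76]; treat ŷ = 86.3044 with caution.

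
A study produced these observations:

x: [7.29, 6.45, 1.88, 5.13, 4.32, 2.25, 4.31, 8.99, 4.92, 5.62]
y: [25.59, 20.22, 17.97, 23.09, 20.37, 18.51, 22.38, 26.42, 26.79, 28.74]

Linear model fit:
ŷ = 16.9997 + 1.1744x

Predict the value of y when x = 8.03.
ŷ = 26.4301

Plug x = 8.03 into the fitted line:

ŷ = 16.9997 + 1.1744 × 8.03
ŷ = 16.9997 + 9.4304
ŷ = 26.4301

This is the fitted mean response at that x — an individual observation would come with a wider prediction interval.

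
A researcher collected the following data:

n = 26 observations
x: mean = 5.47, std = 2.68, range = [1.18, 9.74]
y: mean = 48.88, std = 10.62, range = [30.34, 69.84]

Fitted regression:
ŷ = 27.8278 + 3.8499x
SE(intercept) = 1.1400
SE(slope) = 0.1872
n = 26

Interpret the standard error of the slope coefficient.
SE(β̂₁) = 0.1872 is the estimated standard deviation of the slope estimate across repeated samples; relative to β̂₁ = 3.8499 that is 4.9%, a precise estimate.

SE(β̂₁) = s / √Sxx, where s is the residual standard deviation and Sxx = Σ(x − x̄)². It is the yardstick for how far β̂₁ = 3.8499 could plausibly be from the true slope.

Relative precision:
- SE / |β̂₁| = 0.1872 / 3.8499 = 4.9%
- Rule of thumb (under 20%: precise; 20% to under 50%: moderately precise; 50% or more: imprecise) → precise

Link to interval estimation: a confidence interval for β₁ is β̂₁ ± t* × 0.1872, so SE sets the half-width per unit of t*.

What drives SE(β̂₁): more residual scatter → larger SE; larger n (here n = 26) → smaller SE.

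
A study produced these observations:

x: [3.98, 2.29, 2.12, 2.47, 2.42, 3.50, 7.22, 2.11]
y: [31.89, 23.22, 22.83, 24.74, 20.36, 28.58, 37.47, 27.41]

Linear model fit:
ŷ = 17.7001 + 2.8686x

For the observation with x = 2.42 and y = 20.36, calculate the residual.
Residual = -4.2821

The residual is the difference between the actual value and the predicted value:

Residual = y - ŷ

Step 1: Calculate predicted value
ŷ = 17.7001 + 2.8686 × 2.42
ŷ = 24.6421

Step 2: Calculate residual
Residual = 20.36 - 24.6421
Residual = -4.2821

Interpretation: the model overestimates the actual value by 4.2821 at this point (negative residual → observation lies below the fitted line).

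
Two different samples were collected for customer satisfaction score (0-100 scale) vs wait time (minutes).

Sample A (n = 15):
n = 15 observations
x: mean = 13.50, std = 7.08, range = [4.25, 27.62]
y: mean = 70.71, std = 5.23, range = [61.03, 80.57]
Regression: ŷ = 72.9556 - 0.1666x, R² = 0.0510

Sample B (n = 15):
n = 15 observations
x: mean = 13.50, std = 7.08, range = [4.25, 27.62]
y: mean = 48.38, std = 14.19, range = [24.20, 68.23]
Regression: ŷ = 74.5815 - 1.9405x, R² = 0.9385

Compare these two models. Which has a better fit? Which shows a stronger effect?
Model B has the better fit (R² = 0.9385 vs 0.0510). Model B shows the stronger effect (|β₁| = 1.9405 vs 0.1666).

Model Comparison:

Goodness of fit (R²):
- Model A: R² = 0.0510 → 5.10% of variance in satisfaction score explained
- Model B: R² = 0.9385 → 93.85% of variance in satisfaction score explained
- 0.9385 > 0.0510 → Model B has the better fit

Effect size (slope magnitude):
- Model A: β₁ = -0.1666 → predicted satisfaction score falls 0.1666 points per additional minute of wait time
- Model B: β₁ = -1.9405 → predicted satisfaction score falls 1.9405 points per additional minute of wait time
- |-0.1666| < |-1.9405| → Model B shows the stronger marginal effect

Notes:
- The two samples could reflect different populations, time periods, or measurement quality.
- A better fit (higher R²) doesn't necessarily mean a more important relationship.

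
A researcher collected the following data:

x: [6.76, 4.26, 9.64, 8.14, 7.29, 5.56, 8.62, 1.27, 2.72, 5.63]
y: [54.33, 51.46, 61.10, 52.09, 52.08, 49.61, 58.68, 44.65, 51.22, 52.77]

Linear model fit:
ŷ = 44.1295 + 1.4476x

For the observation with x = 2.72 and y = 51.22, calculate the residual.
Residual = 3.1530

The residual is the difference between the actual value and the predicted value:

Residual = y - ŷ

Step 1: Calculate predicted value
ŷ = 44.1295 + 1.4476 × 2.72
ŷ = 48.0670

Step 2: Calculate residual
Residual = 51.22 - 48.0670
Residual = 3.1530

Sign check: y > ŷ, so the point is above the line and the fit underestimates here.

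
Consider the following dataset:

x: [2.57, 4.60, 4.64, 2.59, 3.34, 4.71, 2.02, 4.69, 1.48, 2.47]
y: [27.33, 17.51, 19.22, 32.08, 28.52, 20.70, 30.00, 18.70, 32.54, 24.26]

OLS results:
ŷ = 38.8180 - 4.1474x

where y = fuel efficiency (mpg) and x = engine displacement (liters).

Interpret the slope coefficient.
An increase of one liter in engine displacement is associated with a 4.1474 mpg decrease in predicted fuel efficiency.

β₁ = -4.1474 is the change in predicted fuel efficiency (mpg) per additional liter of engine displacement.

Interpretation:
- Engine displacement up by 1 liter → predicted fuel efficiency decreases by 4.1474 mpg
- This is a linear approximation: the same per-unit change is assumed across the whole observed x range

The intercept β₀ = 38.8180 is the predicted fuel efficiency when engine displacement = 0; since the smallest observed x is 1.48, this is an extrapolation and mainly anchors the line.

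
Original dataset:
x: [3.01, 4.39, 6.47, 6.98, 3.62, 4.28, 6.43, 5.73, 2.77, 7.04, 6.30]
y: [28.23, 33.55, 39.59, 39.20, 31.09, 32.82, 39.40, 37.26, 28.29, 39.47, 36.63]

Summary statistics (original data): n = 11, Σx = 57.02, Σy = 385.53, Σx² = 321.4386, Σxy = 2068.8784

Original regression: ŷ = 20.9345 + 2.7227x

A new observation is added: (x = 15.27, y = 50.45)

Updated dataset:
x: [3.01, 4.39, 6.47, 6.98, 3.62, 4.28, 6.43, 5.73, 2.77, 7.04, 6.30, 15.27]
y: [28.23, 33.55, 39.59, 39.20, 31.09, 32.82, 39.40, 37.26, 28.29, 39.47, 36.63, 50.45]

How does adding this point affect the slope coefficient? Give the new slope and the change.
Adding the point moves β₁ from 2.7227 to 1.7866, i.e. it decreases by 0.9361 (-34.4%).

x = 15.27 lies well outside the original x-range [2.77, 7.04] (x̄ ≈ 5.18), so this observation has high leverage and can move the slope substantially.

Step 1: Update the sums with the new point (n goes from 11 to 12)
Σx  = 57.02 + 15.27 = 72.29
Σy  = 385.53 + 50.45 = 435.98
Σx² = 321.4386 + 15.27² = 321.4386 + 233.1729 = 554.6115
Σxy = 2068.8784 + 15.27×50.45 = 2068.8784 + 770.3715 = 2839.2499

Step 2: Recompute the slope with b₁ = (nΣxy − ΣxΣy) / (nΣx² − (Σx)²)
Numerator   = 12×2839.2499 − 72.29×435.98 = 34070.9988 − 31516.9942 = 2554.0046
Denominator = 12×554.6115 − 72.29² = 6655.3380 − 5225.8441 = 1429.4939
b₁(new) = 2554.0046 / 1429.4939 = 1.7866

(Same formula on the original sums: (11×2068.8784 − 57.02×385.53) / (11×321.4386 − 57.02²) = 774.7418 / 284.5442 = 2.7227, matching the given fit.)

Step 3: Change in slope
Δβ₁ = 1.7866 − 2.7227 = -0.9361
Relative change = -0.9361 / 2.7227 × 100% = -34.4%
→ the slope decreases when the point is added.

Because the point sits below the extension of the original line at a high-leverage x, it tilts the fit down.
In practice: examine leverage (hᵢ) and Cook's distance rather than deleting it automatically; investigate whether it comes from the same population as the rest of the sample.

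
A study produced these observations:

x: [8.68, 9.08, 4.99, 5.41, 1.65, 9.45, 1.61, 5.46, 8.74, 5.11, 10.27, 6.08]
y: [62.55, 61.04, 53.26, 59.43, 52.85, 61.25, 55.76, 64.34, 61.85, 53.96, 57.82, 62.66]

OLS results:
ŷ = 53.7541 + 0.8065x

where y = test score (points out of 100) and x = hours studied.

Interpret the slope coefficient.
For each additional hour of study time, predicted test score increases by approximately 0.8065 points.

β₁ = 0.8065 is the change in predicted test score (points) per additional hour of study time.

Interpretation:
- Study time up by 1 hour → predicted test score increases by 0.8065 points
- The effect is assumed constant over the observed range of x (linearity)
- The slope describes association in these data, not necessarily a causal effect

The intercept β₀ = 53.7541 is the predicted test score when study time = 0; since the smallest observed x is 1.61, this is an extrapolation and mainly anchors the line.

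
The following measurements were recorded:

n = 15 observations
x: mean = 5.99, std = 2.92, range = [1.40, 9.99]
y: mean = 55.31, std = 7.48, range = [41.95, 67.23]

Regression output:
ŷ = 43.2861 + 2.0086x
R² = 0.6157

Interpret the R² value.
The model explains 61.57% of the variance in y (R² = 0.6157), leaving 38.43% unexplained; the fit is moderate.

The coefficient of determination R² is the fraction of the total variation in y that the fitted line accounts for.

Here R² = 0.6157:
- Explained: 61.57% of the variation in y
- Unexplained (residual): 100% − 61.57% = 38.43%
- Rule of thumb (below 0.3 weak; 0.3 to below 0.7 moderate; 0.7 and above strong) → moderate

Note: R² never decreases when predictors are added, so it should not be used alone to compare models of different size.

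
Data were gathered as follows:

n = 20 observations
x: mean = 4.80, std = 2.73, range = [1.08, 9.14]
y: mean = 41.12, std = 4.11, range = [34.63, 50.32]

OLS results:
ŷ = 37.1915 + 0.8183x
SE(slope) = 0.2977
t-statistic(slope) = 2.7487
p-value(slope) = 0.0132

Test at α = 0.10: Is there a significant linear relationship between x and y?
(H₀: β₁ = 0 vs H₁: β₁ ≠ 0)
Since p-value = 0.0132 < α = 0.10, reject H₀ — the slope is significantly different from 0.

Hypothesis test for the slope coefficient:

H₀: β₁ = 0 (no linear relationship)
H₁: β₁ ≠ 0 (linear relationship exists)

Test statistic: t = β̂₁ / SE(β̂₁) = 0.8183 / 0.2977 = 2.7487

With df = 18, the two-sided p-value for |t| = 2.7487 is 0.0132.

Decision rule: reject H₀ if p-value < α.
p-value = 0.0132 < α = 0.10 → reject H₀.

Conclusion: the linear association between x and y is significant at the 10% level.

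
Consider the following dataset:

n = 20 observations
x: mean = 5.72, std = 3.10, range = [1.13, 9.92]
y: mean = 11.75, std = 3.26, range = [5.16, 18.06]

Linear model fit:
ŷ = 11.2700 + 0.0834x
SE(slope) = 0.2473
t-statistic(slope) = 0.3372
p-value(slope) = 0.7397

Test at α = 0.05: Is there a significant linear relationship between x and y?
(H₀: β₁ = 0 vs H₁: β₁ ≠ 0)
Fail to reject H₀: p-value = 0.7397 ≥ α = 0.05. The linear relationship is not significant at the 5% level.

Hypothesis test for the slope coefficient:

H₀: β₁ = 0 (no linear relationship)
H₁: β₁ ≠ 0 (linear relationship exists)

Test statistic: t = β̂₁ / SE(β̂₁) = 0.0834 / 0.2473 = 0.3372

With df = 18, the two-sided p-value for |t| = 0.3372 is 0.7397.

Decision rule: reject H₀ if p-value < α.
p-value = 0.7397 ≥ α = 0.05 → fail to reject H₀.

Conclusion: the linear association between x and y is not significant at the 5% level.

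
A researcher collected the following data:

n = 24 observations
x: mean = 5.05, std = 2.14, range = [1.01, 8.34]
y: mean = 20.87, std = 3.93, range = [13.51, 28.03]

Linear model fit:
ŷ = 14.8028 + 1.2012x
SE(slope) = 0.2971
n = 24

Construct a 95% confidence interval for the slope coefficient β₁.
The 95% CI for β₁ is (0.5850, 1.8174)

Confidence interval for the slope:

The 95% CI for β₁ is: β̂₁ ± t*(α/2, n-2) × SE(β̂₁)

Step 1: Find critical t-value
- Confidence level = 0.95
- Degrees of freedom = n - 2 = 24 - 2 = 22
- t*(α/2, 22) = 2.0739

Step 2: Calculate margin of error
Margin = 2.0739 × 0.2971 = 0.6162

Step 3: Construct interval
CI = 1.2012 ± 0.6162
CI = (0.5850, 1.8174)

Interpretation: intervals built this way capture the true β₁ in 95% of repeated samples; here the plausible range for the per-unit effect of x on y is 0.5850 to 1.8174.
The interval does not include 0, suggesting a significant linear relationship.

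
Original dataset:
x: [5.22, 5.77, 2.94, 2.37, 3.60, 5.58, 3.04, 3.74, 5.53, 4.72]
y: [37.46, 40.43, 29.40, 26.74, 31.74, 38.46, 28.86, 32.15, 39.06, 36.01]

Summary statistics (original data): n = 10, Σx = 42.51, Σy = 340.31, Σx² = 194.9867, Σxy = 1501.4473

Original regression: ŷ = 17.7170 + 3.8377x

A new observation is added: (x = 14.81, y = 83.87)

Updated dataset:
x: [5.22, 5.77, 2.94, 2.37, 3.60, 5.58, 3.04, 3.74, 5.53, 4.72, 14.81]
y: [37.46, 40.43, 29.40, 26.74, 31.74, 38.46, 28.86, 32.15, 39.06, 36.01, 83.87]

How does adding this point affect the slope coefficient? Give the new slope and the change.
Adding the point moves β₁ from 3.8377 to 4.6111, i.e. it increases by 0.7734 (+20.2%).

x = 14.81 lies well outside the original x-range [2.37, 5.77] (x̄ ≈ 4.25), so this observation has high leverage and can move the slope substantially.

Step 1: Update the sums with the new point (n goes from 10 to 11)
Σx  = 42.51 + 14.81 = 57.32
Σy  = 340.31 + 83.87 = 424.18
Σx² = 194.9867 + 14.81² = 194.9867 + 219.3361 = 414.3228
Σxy = 1501.4473 + 14.81×83.87 = 1501.4473 + 1242.1147 = 2743.5620

Step 2: Recompute the slope with b₁ = (nΣxy − ΣxΣy) / (nΣx² − (Σx)²)
Numerator   = 11×2743.5620 − 57.32×424.18 = 30179.1820 − 24313.9976 = 5865.1844
Denominator = 11×414.3228 − 57.32² = 4557.5508 − 3285.5824 = 1271.9684
b₁(new) = 5865.1844 / 1271.9684 = 4.6111

(Same formula on the original sums: (10×1501.4473 − 42.51×340.31) / (10×194.9867 − 42.51²) = 547.8949 / 142.7669 = 3.8377, matching the given fit.)

Step 3: Change in slope
Δβ₁ = 4.6111 − 3.8377 = +0.7734
Relative change = +0.7734 / 3.8377 × 100% = +20.2%
→ the slope increases when the point is added.

Because the point sits above the extension of the original line at a high-leverage x, it tilts the fit up.
In practice: examine leverage (hᵢ) and Cook's distance rather than deleting it automatically; refit with and without it and report both if conclusions differ.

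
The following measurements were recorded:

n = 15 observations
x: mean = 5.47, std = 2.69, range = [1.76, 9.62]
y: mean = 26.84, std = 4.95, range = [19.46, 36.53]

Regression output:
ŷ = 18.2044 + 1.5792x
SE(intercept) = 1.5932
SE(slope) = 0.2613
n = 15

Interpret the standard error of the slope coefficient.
The slope 1.5792 is pinned down to within about ±0.2613 (one SE) by these data — relative uncertainty 16.5%, i.e. precise.

What SE measures:
- The standard error quantifies the sampling variability of the coefficient estimate
- It is the estimated standard deviation of β̂₁ across hypothetical repeated samples of the same size
- Smaller SE → more precise estimate

Relative precision:
- SE / |β̂₁| = 0.2613 / 1.5792 = 16.5%
- Rule of thumb (under 20%: precise; 20% to under 50%: moderately precise; 50% or more: imprecise) → precise

Rough 95% range (±2 SE): 1.5792 ± 0.5226 → (1.0566, 2.1018).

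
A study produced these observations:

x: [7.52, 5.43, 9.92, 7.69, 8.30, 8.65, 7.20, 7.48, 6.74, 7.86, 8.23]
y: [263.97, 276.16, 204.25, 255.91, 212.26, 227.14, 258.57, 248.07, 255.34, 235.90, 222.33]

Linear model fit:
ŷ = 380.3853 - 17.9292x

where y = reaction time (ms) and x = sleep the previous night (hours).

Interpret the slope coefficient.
An increase of one hour in sleep is associated with a 17.9292 ms decrease in predicted reaction time.

The slope β₁ = -17.9292 gives the rate at which the fitted reaction time changes with sleep.

Interpretation:
- Sleep up by 1 hour → predicted reaction time decreases by 17.9292 ms
- The effect is assumed constant over the observed range of x (linearity)
- The sign (−) gives the direction; the magnitude 17.9292 gives the size of the effect per hour

(β₀ = 380.3853 is the fitted value at x = 0 and is not part of the slope interpretation.)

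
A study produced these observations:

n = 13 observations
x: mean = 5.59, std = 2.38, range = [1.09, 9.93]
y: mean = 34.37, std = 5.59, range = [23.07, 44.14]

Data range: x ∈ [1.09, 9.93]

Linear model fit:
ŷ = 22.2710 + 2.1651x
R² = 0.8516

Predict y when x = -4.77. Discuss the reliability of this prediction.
ŷ = 11.9435 (extrapolation — x = -4.77 lies outside [1.09, 9.93], so reliability is low).

Prediction calculation:
ŷ = 22.2710 + 2.1651 × (-4.77)
ŷ = 11.9435

Reliability:
- Data range: x ∈ [1.09, 9.93]
- Prediction point: x = -4.77 is 5.86 units below the observed range → this is EXTRAPOLATION, not interpolation

Why that matters here:
- There are no observations near this x to validate the fitted line there
- R² describes fit only over the sampled x values; it says nothing about behaviour beyond them

Report the number if required, but flag clearly that it is an extrapolation.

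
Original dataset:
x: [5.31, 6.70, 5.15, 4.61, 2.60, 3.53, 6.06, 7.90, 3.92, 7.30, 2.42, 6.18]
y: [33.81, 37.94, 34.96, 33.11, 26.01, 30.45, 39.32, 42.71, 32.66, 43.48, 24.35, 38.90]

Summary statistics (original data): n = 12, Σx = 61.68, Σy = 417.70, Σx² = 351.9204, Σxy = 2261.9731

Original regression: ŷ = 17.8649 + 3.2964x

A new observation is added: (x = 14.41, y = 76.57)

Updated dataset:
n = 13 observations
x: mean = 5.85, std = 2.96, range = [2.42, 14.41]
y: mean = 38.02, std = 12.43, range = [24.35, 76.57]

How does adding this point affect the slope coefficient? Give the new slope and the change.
The slope changes from 3.2964 to 4.1358 (change of +0.8394, or +25.5%).

The new point has HIGH LEVERAGE: x = 14.41 is far from the original mean x̄ = 61.68/12 ≈ 5.14 (original range [2.42, 7.90]).

Step 1: Update the sums with the new point (n goes from 12 to 13)
Σx  = 61.68 + 14.41 = 76.09
Σy  = 417.70 + 76.57 = 494.27
Σx² = 351.9204 + 14.41² = 351.9204 + 207.6481 = 559.5685
Σxy = 2261.9731 + 14.41×76.57 = 2261.9731 + 1103.3737 = 3365.3468

Step 2: Recompute the slope with b₁ = (nΣxy − ΣxΣy) / (nΣx² − (Σx)²)
Numerator   = 13×3365.3468 − 76.09×494.27 = 43749.5084 − 37609.0043 = 6140.5041
Denominator = 13×559.5685 − 76.09² = 7274.3905 − 5789.6881 = 1484.7024
b₁(new) = 6140.5041 / 1484.7024 = 4.1358

(Same formula on the original sums: (12×2261.9731 − 61.68×417.70) / (12×351.9204 − 61.68²) = 1379.9412 / 418.6224 = 3.2964, matching the given fit.)

Step 3: Change in slope
Δβ₁ = 4.1358 − 3.2964 = +0.8394
Relative change = +0.8394 / 3.2964 × 100% = +25.5%
→ the slope increases when the point is added.

Because the point sits above the extension of the original line at a high-leverage x, it tilts the fit up.
In practice: examine leverage (hᵢ) and Cook's distance rather than deleting it automatically; investigate whether it comes from the same population as the rest of the sample.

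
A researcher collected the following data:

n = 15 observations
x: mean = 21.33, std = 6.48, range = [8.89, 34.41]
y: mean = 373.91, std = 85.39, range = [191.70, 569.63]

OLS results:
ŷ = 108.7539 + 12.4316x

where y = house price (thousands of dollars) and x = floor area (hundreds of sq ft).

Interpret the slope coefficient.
On average, house price is about 12.4316 thousand dollars higher for every extra hundred sq ft of floor area.

The slope coefficient β₁ = 12.4316 represents the marginal effect of floor area on house price.

Interpretation:
- Floor area up by 1 hundred sq ft → predicted house price increases by 12.4316 thousand dollars
- This is a linear approximation: the same per-unit change is assumed across the whole observed x range

(β₀ = 108.7539 is the fitted value at x = 0 and is not part of the slope interpretation.)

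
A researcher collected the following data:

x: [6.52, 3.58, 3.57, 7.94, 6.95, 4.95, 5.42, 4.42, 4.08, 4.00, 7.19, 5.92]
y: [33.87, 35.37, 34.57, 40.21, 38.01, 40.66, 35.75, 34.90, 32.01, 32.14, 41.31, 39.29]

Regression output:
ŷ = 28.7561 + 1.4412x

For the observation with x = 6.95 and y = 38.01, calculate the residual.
Residual = -0.7624

The residual is the difference between the actual value and the predicted value:

Residual = y - ŷ

Step 1: Calculate predicted value
ŷ = 28.7561 + 1.4412 × 6.95
ŷ = 38.7724

Step 2: Calculate residual
Residual = 38.01 - 38.7724
Residual = -0.7624

Interpretation: the model overestimates the actual value by 0.7624 at this point (negative residual → observation lies below the fitted line).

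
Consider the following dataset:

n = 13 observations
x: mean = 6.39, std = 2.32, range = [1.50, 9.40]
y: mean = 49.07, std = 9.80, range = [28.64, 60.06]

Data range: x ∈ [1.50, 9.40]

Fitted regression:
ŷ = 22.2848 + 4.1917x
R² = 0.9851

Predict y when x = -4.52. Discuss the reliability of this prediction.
ŷ = 3.3383 (extrapolation — x = -4.52 lies outside [1.50, 9.40], so reliability is low).

Prediction calculation:
ŷ = 22.2848 + 4.1917 × (-4.52)
ŷ = 3.3383

Reliability:
- Data range: x ∈ [1.50, 9.40]
- Prediction point: x = -4.52 is 6.02 units below the observed range → this is EXTRAPOLATION, not interpolation

Why that matters here:
- The standard error of prediction grows with (x − x̄)², and x = -4.52 is far from x̄ = 6.39
- There are no observations near this x to validate the fitted line there

A defensible statement: 'if the linear trend continued to x = -4.52, y would be about 3.3383' — the premise is untested.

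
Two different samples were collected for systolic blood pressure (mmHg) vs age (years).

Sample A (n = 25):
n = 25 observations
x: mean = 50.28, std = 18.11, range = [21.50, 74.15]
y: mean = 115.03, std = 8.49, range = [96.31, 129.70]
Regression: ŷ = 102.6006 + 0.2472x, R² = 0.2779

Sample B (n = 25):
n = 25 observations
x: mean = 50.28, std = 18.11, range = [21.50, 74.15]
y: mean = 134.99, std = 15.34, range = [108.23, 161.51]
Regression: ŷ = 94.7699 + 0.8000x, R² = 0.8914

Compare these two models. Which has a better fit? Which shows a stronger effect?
Model B has the better fit (R² = 0.8914 vs 0.2779). Model B shows the stronger effect (|β₁| = 0.8000 vs 0.2472).

Model Comparison:

Fit — compare R²:
- Model A: R² = 0.2779 → 27.79% of variance in blood pressure explained
- Model B: R² = 0.8914 → 89.14% of variance in blood pressure explained
- 0.8914 > 0.2779 → Model B has the better fit

Effect size (slope magnitude):
- Model A: β₁ = 0.2472 → predicted blood pressure rises 0.2472 mmHg per additional year of age
- Model B: β₁ = 0.8000 → predicted blood pressure rises 0.8000 mmHg per additional year of age
- |0.2472| < |0.8000| → Model B shows the stronger marginal effect

Note: A better fit (higher R²) doesn't necessarily mean a more important relationship.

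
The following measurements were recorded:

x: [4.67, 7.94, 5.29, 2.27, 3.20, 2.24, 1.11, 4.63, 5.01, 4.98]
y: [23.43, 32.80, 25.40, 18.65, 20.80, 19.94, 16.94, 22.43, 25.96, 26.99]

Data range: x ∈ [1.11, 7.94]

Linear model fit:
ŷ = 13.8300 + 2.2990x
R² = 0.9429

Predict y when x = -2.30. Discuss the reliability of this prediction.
ŷ = 8.5423 (extrapolation — x = -2.30 lies outside [1.11, 7.94], so reliability is low).

Prediction calculation:
ŷ = 13.8300 + 2.2990 × (-2.30)
ŷ = 8.5423

Reliability:
- Data range: x ∈ [1.11, 7.94]
- Prediction point: x = -2.30 is 3.41 units below the observed range → this is EXTRAPOLATION, not interpolation

Why that matters here:
- R² describes fit only over the sampled x values; it says nothing about behaviour beyond them
- Real relationships often flatten, saturate, or turn nonlinear at extremes

Report the number if required, but flag clearly that it is an extrapolation.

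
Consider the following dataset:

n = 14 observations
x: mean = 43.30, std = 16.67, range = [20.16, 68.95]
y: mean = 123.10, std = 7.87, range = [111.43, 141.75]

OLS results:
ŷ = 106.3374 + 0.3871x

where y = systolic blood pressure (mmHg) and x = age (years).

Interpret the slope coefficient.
For each additional year of age, predicted blood pressure increases by approximately 0.3871 mmHg.

The slope coefficient β₁ = 0.3871 represents the marginal effect of age on blood pressure.

Interpretation:
- Age up by 1 year → predicted blood pressure increases by 0.3871 mmHg
- This is a linear approximation: the same per-unit change is assumed across the whole observed x range
- The sign (+) gives the direction; the magnitude 0.3871 gives the size of the effect per year

The intercept β₀ = 106.3374 is the predicted blood pressure when age = 0; since the smallest observed x is 20.16, this is an extrapolation and mainly anchors the line.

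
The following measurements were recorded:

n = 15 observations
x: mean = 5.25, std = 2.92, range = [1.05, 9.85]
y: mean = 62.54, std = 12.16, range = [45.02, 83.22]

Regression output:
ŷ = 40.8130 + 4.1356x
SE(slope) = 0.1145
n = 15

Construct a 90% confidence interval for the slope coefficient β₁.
The 90% CI for β₁ is (3.9328, 4.3384)

Confidence interval for the slope:

The 90% CI for β₁ is: β̂₁ ± t*(α/2, n-2) × SE(β̂₁)

Step 1: Find critical t-value
- Confidence level = 0.9
- Degrees of freedom = n - 2 = 15 - 2 = 13
- t*(α/2, 13) = 1.7709

Step 2: Calculate margin of error
Margin = 1.7709 × 0.1145 = 0.2028

Step 3: Construct interval
CI = 4.1356 ± 0.2028
CI = (3.9328, 4.3384)

Interpretation: We are 90% confident that the true slope β₁ lies between 3.9328 and 4.3384.
Both endpoints are positive, so the data support a genuinely positive slope at this confidence level.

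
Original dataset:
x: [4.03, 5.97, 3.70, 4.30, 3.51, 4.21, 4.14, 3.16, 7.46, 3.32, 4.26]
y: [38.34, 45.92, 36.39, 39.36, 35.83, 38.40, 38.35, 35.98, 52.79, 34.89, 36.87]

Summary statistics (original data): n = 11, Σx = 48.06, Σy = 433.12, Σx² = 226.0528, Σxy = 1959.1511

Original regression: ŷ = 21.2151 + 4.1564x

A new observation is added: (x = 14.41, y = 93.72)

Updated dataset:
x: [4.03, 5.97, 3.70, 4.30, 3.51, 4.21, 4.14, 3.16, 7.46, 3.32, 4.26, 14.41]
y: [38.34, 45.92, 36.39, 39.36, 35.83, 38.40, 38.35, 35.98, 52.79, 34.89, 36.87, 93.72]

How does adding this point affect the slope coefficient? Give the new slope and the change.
New slope β₁ = 5.2263 versus 4.1564 before: a change of +1.0699 (+25.7%).

The new point has HIGH LEVERAGE: x = 14.41 is far from the original mean x̄ = 48.06/11 ≈ 4.37 (original range [3.16, 7.46]).

Step 1: Update the sums with the new point (n goes from 11 to 12)
Σx  = 48.06 + 14.41 = 62.47
Σy  = 433.12 + 93.72 = 526.84
Σx² = 226.0528 + 14.41² = 226.0528 + 207.6481 = 433.7009
Σxy = 1959.1511 + 14.41×93.72 = 1959.1511 + 1350.5052 = 3309.6563

Step 2: Recompute the slope with b₁ = (nΣxy − ΣxΣy) / (nΣx² − (Σx)²)
Numerator   = 12×3309.6563 − 62.47×526.84 = 39715.8756 − 32911.6948 = 6804.1808
Denominator = 12×433.7009 − 62.47² = 5204.4108 − 3902.5009 = 1301.9099
b₁(new) = 6804.1808 / 1301.9099 = 5.2263

(Same formula on the original sums: (11×1959.1511 − 48.06×433.12) / (11×226.0528 − 48.06²) = 734.9149 / 176.8172 = 4.1564, matching the given fit.)

Step 3: Change in slope
Δβ₁ = 5.2263 − 4.1564 = +1.0699
Relative change = +1.0699 / 4.1564 × 100% = +25.7%
→ the slope increases when the point is added.

A high-leverage point only changes the slope if it is off the original line; here y = 93.72 is above the original trend, so the slope increases.
In practice: examine leverage (hᵢ) and Cook's distance rather than deleting it automatically; refit with and without it and report both if conclusions differ.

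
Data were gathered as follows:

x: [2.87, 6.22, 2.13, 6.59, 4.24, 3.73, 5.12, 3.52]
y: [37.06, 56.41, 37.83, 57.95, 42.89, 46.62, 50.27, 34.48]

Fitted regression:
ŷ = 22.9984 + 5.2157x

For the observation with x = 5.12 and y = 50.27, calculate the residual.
Residual = 0.5672

The residual is the difference between the actual value and the predicted value:

Residual = y - ŷ

Step 1: Calculate predicted value
ŷ = 22.9984 + 5.2157 × 5.12
ŷ = 49.7028

Step 2: Calculate residual
Residual = 50.27 - 49.7028
Residual = 0.5672

Sign check: y > ŷ, so the point is above the line and the fit underestimates here.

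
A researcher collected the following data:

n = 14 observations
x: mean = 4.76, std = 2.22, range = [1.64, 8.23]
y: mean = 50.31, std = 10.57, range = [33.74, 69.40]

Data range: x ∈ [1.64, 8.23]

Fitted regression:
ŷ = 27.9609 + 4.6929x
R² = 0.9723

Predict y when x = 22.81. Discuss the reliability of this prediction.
ŷ = 135.0059, but this is extrapolation (above the data range [1.64, 8.23]) and may be unreliable.

Prediction calculation:
ŷ = 27.9609 + 4.6929 × 22.81
ŷ = 135.0059

Reliability:
- Data range: x ∈ [1.64, 8.23]
- Prediction point: x = 22.81 is 14.58 units above the observed range → this is EXTRAPOLATION, not interpolation

Why that matters here:
- R² describes fit only over the sampled x values; it says nothing about behaviour beyond them
- The linear relationship may not hold outside the observed range

The R² = 0.9723 only validates the fit within [1.64, 8.23]; treat ŷ = 135.0059 with caution.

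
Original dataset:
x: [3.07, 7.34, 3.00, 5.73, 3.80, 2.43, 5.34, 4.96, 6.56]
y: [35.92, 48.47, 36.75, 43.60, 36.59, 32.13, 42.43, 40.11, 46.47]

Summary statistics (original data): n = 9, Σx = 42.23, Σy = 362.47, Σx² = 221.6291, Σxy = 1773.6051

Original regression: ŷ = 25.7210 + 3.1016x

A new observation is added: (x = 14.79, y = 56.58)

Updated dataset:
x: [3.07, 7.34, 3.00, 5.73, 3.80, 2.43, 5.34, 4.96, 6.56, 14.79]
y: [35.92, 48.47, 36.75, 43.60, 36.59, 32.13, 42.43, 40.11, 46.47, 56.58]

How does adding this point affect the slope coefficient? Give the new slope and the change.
The slope changes from 3.1016 to 1.9177 (change of -1.1839, or -38.2%).

x = 14.79 lies well outside the original x-range [2.43, 7.34] (x̄ ≈ 4.69), so this observation has high leverage and can move the slope substantially.

Step 1: Update the sums with the new point (n goes from 9 to 10)
Σx  = 42.23 + 14.79 = 57.02
Σy  = 362.47 + 56.58 = 419.05
Σx² = 221.6291 + 14.79² = 221.6291 + 218.7441 = 440.3732
Σxy = 1773.6051 + 14.79×56.58 = 1773.6051 + 836.8182 = 2610.4233

Step 2: Recompute the slope with b₁ = (nΣxy − ΣxΣy) / (nΣx² − (Σx)²)
Numerator   = 10×2610.4233 − 57.02×419.05 = 26104.2330 − 23894.2310 = 2210.0020
Denominator = 10×440.3732 − 57.02² = 4403.7320 − 3251.2804 = 1152.4516
b₁(new) = 2210.0020 / 1152.4516 = 1.9177

(Same formula on the original sums: (9×1773.6051 − 42.23×362.47) / (9×221.6291 − 42.23²) = 655.3378 / 211.2890 = 3.1016, matching the given fit.)

Step 3: Change in slope
Δβ₁ = 1.9177 − 3.1016 = -1.1839
Relative change = -1.1839 / 3.1016 × 100% = -38.2%
→ the slope decreases when the point is added.

A high-leverage point only changes the slope if it is off the original line; here y = 56.58 is below the original trend, so the slope decreases.
In practice: check such a point for data-entry or measurement error; investigate whether it comes from the same population as the rest of the sample.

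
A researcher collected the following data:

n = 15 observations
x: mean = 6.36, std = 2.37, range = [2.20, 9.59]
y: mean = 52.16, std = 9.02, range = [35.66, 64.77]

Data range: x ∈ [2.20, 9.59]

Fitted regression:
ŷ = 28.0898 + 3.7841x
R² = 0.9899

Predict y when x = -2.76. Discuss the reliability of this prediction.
The equation gives ŷ = 17.6457; however x = -2.76 is 4.96 units below the observed range, so this extrapolated value should not be trusted.

Prediction calculation:
ŷ = 28.0898 + 3.7841 × (-2.76)
ŷ = 17.6457

Reliability:
- Data range: x ∈ [2.20, 9.59]
- Prediction point: x = -2.76 is 4.96 units below the observed range → this is EXTRAPOLATION, not interpolation

Why that matters here:
- There are no observations near this x to validate the fitted line there
- The linear relationship may not hold outside the observed range

A defensible statement: 'if the linear trend continued to x = -2.76, y would be about 17.6457' — the premise is untested.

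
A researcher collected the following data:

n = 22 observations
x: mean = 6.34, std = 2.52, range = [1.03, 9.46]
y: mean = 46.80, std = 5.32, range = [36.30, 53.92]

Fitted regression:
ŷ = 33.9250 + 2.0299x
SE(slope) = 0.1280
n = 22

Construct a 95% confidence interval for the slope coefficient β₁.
The 95% CI for β₁ is (1.7629, 2.2969)

Confidence interval for the slope:

The 95% CI for β₁ is: β̂₁ ± t*(α/2, n-2) × SE(β̂₁)

Step 1: Find critical t-value
- Confidence level = 0.95
- Degrees of freedom = n - 2 = 22 - 2 = 20
- t*(α/2, 20) = 2.0860

Step 2: Calculate margin of error
Margin = 2.0860 × 0.1280 = 0.2670

Step 3: Construct interval
CI = 2.0299 ± 0.2670
CI = (1.7629, 2.2969)

Interpretation: intervals built this way capture the true β₁ in 95% of repeated samples; here the plausible range for the per-unit effect of x on y is 1.7629 to 2.2969.
Since 0 is outside the interval, a two-sided test at α = 0.05 would reject H₀: β₁ = 0.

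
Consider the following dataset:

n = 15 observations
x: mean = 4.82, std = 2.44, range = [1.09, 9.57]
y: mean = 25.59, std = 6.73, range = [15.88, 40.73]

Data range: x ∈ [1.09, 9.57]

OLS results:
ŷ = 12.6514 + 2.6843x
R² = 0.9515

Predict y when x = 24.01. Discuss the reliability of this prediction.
ŷ = 77.1014, but this is extrapolation (above the data range [1.09, 9.57]) and may be unreliable.

Prediction calculation:
ŷ = 12.6514 + 2.6843 × 24.01
ŷ = 77.1014

Reliability:
- Data range: x ∈ [1.09, 9.57]
- Prediction point: x = 24.01 is 14.44 units above the observed range → this is EXTRAPOLATION, not interpolation

Why that matters here:
- R² describes fit only over the sampled x values; it says nothing about behaviour beyond them
- There are no observations near this x to validate the fitted line there

Report the number if required, but flag clearly that it is an extrapolation.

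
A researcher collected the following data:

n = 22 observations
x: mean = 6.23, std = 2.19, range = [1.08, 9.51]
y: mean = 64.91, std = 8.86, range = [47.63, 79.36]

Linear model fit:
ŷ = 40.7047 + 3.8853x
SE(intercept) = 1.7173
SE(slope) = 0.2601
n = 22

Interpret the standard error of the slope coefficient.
SE(slope) = 0.2601 measures the uncertainty in the estimated slope. The coefficient is estimated precisely (SE/|β̂₁| = 6.7%).

What SE measures:
- The standard error quantifies the sampling variability of the coefficient estimate
- It is the estimated standard deviation of β̂₁ across hypothetical repeated samples of the same size
- Smaller SE → more precise estimate

Relative precision:
- SE / |β̂₁| = 0.2601 / 3.8853 = 6.7%
- Rule of thumb (under 20%: precise; 20% to under 50%: moderately precise; 50% or more: imprecise) → precise

Rough 95% range (±2 SE): 3.8853 ± 0.5202 → (3.3651, 4.4055).

What drives SE(β̂₁): wider spread of x values → smaller SE; more residual scatter → larger SE.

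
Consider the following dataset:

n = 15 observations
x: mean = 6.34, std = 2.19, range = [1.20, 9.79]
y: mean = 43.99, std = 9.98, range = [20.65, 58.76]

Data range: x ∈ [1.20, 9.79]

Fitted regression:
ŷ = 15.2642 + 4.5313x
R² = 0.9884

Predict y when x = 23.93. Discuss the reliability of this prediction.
ŷ = 123.6982, but this is extrapolation (above the data range [1.20, 9.79]) and may be unreliable.

Prediction calculation:
ŷ = 15.2642 + 4.5313 × 23.93
ŷ = 123.6982

Reliability:
- Data range: x ∈ [1.20, 9.79]
- Prediction point: x = 23.93 is 14.14 units above the observed range → this is EXTRAPOLATION, not interpolation

Why that matters here:
- There are no observations near this x to validate the fitted line there
- R² describes fit only over the sampled x values; it says nothing about behaviour beyond them
- The linear relationship may not hold outside the observed range

Report the number if required, but flag clearly that it is an extrapolation.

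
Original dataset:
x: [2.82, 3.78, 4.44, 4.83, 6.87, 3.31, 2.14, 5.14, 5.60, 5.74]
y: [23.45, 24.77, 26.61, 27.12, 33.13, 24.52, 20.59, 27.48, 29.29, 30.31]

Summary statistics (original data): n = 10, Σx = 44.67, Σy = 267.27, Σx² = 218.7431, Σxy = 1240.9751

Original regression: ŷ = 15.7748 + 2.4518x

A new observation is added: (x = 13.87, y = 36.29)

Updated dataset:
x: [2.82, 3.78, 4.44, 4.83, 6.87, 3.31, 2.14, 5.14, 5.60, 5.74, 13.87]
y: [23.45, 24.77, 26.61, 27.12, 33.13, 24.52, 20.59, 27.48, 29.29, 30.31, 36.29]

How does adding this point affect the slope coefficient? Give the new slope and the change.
Adding the point moves β₁ from 2.4518 to 1.2937, i.e. it decreases by 1.1581 (-47.2%).

The new point has HIGH LEVERAGE: x = 13.87 is far from the original mean x̄ = 44.67/10 ≈ 4.47 (original range [2.14, 6.87]).

Step 1: Update the sums with the new point (n goes from 10 to 11)
Σx  = 44.67 + 13.87 = 58.54
Σy  = 267.27 + 36.29 = 303.56
Σx² = 218.7431 + 13.87² = 218.7431 + 192.3769 = 411.1200
Σxy = 1240.9751 + 13.87×36.29 = 1240.9751 + 503.3423 = 1744.3174

Step 2: Recompute the slope with b₁ = (nΣxy − ΣxΣy) / (nΣx² − (Σx)²)
Numerator   = 11×1744.3174 − 58.54×303.56 = 19187.4914 − 17770.4024 = 1417.0890
Denominator = 11×411.1200 − 58.54² = 4522.3200 − 3426.9316 = 1095.3884
b₁(new) = 1417.0890 / 1095.3884 = 1.2937

(Same formula on the original sums: (10×1240.9751 − 44.67×267.27) / (10×218.7431 − 44.67²) = 470.8001 / 192.0221 = 2.4518, matching the given fit.)

Step 3: Change in slope
Δβ₁ = 1.2937 − 2.4518 = -1.1581
Relative change = -1.1581 / 2.4518 × 100% = -47.2%
→ the slope decreases when the point is added.

Because the point sits below the extension of the original line at a high-leverage x, it tilts the fit down.
In practice: investigate whether it comes from the same population as the rest of the sample; examine leverage (hᵢ) and Cook's distance rather than deleting it automatically.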